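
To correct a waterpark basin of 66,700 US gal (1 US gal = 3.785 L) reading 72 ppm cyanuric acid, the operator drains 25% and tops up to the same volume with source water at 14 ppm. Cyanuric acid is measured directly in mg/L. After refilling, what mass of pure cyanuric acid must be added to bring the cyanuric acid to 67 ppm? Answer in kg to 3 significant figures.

2.40 kg

Volume: 66,700 US gal × 3.785 L/gal = 252,460 L.
After draining 25% and refilling: 72 × 0.75 + 14 × 0.25 = 57.5 ppm.
Deficit to target: 67 − 57.5 = 9.5 mg/L.
Mass: 9.5 mg/L × 252,460 L = 2398 g cyanuric acid.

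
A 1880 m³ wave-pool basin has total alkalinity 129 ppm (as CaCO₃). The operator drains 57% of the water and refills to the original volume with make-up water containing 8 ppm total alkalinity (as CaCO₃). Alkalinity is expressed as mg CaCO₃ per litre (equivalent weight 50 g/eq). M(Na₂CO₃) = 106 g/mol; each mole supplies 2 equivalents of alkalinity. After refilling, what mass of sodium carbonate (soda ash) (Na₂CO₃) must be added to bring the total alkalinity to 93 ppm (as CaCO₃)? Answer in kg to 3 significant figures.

Volume: 1880 m³ = 1,880,000 L.
After draining 57% and refilling: 129 × 0.43 + 8 × 0.57 = 60.03 ppm.
Deficit to target: 93 − 60.03 = 32.97 mg/L.
As CaCO₃: 32.97 mg/L × 1,880,000 L = 61,980 g; ÷ 50 g/eq ÷ 2 = 619.8 mol Na₂CO₃.
Mass: 619.8 × 106 = 65,700 g.

65.7 kg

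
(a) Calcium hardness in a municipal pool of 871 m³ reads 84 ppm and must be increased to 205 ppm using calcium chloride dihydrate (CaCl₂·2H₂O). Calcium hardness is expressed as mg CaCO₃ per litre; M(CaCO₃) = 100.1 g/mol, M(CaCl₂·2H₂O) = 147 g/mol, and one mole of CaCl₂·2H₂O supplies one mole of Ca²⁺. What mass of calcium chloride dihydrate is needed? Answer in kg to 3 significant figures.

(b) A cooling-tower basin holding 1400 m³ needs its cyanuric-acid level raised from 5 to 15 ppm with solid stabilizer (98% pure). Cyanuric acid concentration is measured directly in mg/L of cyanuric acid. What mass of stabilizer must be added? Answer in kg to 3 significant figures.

(a) Volume: 871 m³ = 871,000 L.
(a) Hardness to add: (205 − 84) = 121 mg/L as CaCO₃ × 871,000 L = 105,400 g as CaCO₃.
(a) Moles of Ca²⁺ (1 mol Ca²⁺ ≡ 1 mol CaCO₃): 105,400 / 100.1 g/mol = 1053 mol.
(a) Mass of CaCl₂·2H₂O: 1053 × 147 = 154,800 g.

(b) Volume: 1400 m³ = 1,400,000 L.
(b) CYA to add: (15 − 5) = 10 mg/L × 1,400,000 L = 14,000 g cyanuric acid.
(b) At 98% purity: 14,000 / 0.98 = 14,290 g product.

(a) 155 kg; (b) 14.3 kg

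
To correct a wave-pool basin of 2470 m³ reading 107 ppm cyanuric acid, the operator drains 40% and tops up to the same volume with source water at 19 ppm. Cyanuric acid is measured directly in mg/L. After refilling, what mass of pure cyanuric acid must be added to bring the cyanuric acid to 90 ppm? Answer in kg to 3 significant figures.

45.0 kg

Volume: 2470 m³ = 2,470,000 L.
After draining 40% and refilling: 107 × 0.60 + 19 × 0.40 = 71.8 ppm.
Deficit to target: 90 − 71.8 = 18.2 mg/L.
Mass: 18.2 mg/L × 2,470,000 L = 44,950 g cyanuric acid.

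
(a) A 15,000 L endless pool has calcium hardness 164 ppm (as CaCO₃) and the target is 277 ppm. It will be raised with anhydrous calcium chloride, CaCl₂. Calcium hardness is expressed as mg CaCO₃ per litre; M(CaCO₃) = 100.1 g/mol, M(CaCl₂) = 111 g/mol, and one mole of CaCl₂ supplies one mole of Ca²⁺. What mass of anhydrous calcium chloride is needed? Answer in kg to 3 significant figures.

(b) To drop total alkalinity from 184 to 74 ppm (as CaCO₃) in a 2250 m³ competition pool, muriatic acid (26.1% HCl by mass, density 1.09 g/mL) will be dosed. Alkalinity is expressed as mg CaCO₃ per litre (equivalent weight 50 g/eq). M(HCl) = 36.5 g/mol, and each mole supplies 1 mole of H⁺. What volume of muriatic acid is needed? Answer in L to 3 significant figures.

(a) Hardness to add: (277 − 164) = 113 mg/L as CaCO₃ × 15,000 L = 1695 g as CaCO₃.
(a) Moles of Ca²⁺ (1 mol Ca²⁺ ≡ 1 mol CaCO₃): 1695 / 100.1 g/mol = 16.93 mol.
(a) Mass of CaCl₂: 16.93 × 111 = 1880 g.

(b) Volume: 2250 m³ = 2,250,000 L.
(b) Alkalinity to neutralize: (184 − 74) = 110 mg/L as CaCO₃ × 2,250,000 L = 247,500 g as CaCO₃.
(b) Equivalents of H⁺ required: 247,500 ÷ 50 g/eq = 4950 eq = 4950 mol HCl.
(b) Mass of HCl: 4950 × 36.5 = 180,700 g.
(b) Mass of 26.1% solution: 180,700 / 0.261 = 692,200 g.
(b) Volume: 692,200 g ÷ 1.09 g/mL = 635,100 mL.

(a) 1.88 kg; (b) 635 L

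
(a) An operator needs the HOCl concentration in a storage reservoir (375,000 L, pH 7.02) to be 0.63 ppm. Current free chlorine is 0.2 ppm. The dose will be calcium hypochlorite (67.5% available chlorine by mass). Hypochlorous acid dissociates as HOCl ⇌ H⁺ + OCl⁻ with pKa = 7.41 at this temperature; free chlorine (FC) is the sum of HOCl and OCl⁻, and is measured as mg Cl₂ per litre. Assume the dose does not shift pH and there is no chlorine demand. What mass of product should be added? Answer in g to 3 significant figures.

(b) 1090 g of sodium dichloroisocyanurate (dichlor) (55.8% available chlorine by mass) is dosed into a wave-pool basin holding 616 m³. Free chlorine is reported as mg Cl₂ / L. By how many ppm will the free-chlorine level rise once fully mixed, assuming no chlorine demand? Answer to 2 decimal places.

(a) [OCl⁻]/[HOCl] = 10^(pH − pKa) = 10^(7.02 − 7.41) = 0.4074; fraction as HOCl = 1/(1 + 0.4074) = 0.7105.
(a) Free chlorine required for 0.63 ppm HOCl: 0.63 / 0.7105 = 0.8866 ppm.
(a) FC to add: 0.8866 − 0.2 = 0.6866 mg/L as Cl₂.
(a) Cl₂ equivalent: 0.6866 mg/L × 375,000 L = 257.5 g.
(a) Product at 67.5% available Cl: 257.5 / 0.675 = 381.5 g.

(b) Volume: 616 m³ = 616,000 L.
(b) Available chlorine delivered: 1090 g × 0.558 = 608.2 g as Cl₂.
(b) Concentration rise: 608.2 g / 616,000 L = 0.9874 mg/L = 0.99 ppm.

(a) 381 g; (b) 0.99 ppm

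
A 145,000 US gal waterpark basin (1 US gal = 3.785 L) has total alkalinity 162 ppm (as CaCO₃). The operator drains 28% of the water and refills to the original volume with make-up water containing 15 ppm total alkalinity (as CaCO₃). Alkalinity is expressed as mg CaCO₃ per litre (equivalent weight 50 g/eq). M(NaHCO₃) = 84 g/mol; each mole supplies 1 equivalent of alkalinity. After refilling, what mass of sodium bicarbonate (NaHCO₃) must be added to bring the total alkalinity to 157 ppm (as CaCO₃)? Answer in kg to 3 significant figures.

Volume: 145,000 US gal × 3.785 L/gal = 548,825 L.
After draining 28% and refilling: 162 × 0.72 + 15 × 0.28 = 120.84 ppm.
Deficit to target: 157 − 120.84 = 36.16 mg/L.
As CaCO₃: 36.16 mg/L × 548,825 L = 19,850 g; ÷ 50 g/eq ÷ 1 = 396.9 mol NaHCO₃.
Mass: 396.9 × 84 = 33,340 g.

33.3 kg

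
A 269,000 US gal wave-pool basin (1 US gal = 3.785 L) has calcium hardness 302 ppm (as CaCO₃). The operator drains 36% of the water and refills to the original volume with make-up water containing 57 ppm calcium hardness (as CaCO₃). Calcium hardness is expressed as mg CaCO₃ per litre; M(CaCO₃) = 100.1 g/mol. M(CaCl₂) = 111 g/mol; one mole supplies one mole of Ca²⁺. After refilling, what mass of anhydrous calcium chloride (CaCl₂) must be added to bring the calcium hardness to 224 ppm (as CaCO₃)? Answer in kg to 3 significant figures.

11.5 kg

Volume: 269,000 US gal × 3.785 L/gal = 1,018,165 L.
After draining 36% and refilling: 302 × 0.64 + 57 × 0.36 = 213.8 ppm.
Deficit to target: 224 − 213.8 = 10.2 mg/L.
As CaCO₃: 10.2 mg/L × 1,018,165 L = 10,390 g; ÷ 100.1 = 103.7 mol Ca²⁺.
Mass: 103.7 × 111 = 11,520 g.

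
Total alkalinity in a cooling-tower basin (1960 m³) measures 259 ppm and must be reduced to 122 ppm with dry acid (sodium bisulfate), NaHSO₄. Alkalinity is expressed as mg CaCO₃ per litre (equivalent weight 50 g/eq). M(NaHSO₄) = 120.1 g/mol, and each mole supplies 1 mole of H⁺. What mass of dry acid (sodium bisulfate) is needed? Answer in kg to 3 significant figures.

645 kg

Volume: 1960 m³ = 1,960,000 L.
Alkalinity to neutralize: (259 − 122) = 137 mg/L as CaCO₃ × 1,960,000 L = 268,500 g as CaCO₃.
Equivalents of H⁺ required: 268,500 ÷ 50 g/eq = 5370 eq = 5370 mol NaHSO₄.
Mass of NaHSO₄: 5370 × 120.1 = 645,000 g.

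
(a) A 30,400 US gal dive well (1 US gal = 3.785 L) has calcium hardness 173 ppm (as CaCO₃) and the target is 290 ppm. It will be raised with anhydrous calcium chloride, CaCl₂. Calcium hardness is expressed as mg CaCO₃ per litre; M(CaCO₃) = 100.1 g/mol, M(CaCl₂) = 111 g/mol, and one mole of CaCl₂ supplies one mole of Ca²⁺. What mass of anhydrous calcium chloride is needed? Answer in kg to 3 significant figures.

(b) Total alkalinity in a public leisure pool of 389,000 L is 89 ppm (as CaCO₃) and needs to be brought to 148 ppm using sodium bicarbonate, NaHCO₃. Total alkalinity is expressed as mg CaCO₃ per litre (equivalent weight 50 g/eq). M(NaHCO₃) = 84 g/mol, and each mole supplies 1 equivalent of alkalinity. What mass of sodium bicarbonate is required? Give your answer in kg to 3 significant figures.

(a) Volume: 30,400 US gal × 3.785 L/gal = 115,064 L.
(a) Hardness to add: (290 − 173) = 117 mg/L as CaCO₃ × 115,064 L = 13,460 g as CaCO₃.
(a) Moles of Ca²⁺ (1 mol Ca²⁺ ≡ 1 mol CaCO₃): 13,460 / 100.1 g/mol = 134.5 mol.
(a) Mass of CaCl₂: 134.5 × 111 = 14,930 g.

(b) Alkalinity to add: (148 − 89) = 59 mg/L as CaCO₃ × 389,000 L = 22,950 g as CaCO₃.
(b) Equivalents: 22,950 g ÷ 50 g/eq = 459 eq.
(b) NaHCO₃ supplies 1 eq per mole → 459 mol.
(b) Mass: 459 mol × 84 g/mol = 38,560 g.

(a) 14.9 kg; (b) 38.6 kg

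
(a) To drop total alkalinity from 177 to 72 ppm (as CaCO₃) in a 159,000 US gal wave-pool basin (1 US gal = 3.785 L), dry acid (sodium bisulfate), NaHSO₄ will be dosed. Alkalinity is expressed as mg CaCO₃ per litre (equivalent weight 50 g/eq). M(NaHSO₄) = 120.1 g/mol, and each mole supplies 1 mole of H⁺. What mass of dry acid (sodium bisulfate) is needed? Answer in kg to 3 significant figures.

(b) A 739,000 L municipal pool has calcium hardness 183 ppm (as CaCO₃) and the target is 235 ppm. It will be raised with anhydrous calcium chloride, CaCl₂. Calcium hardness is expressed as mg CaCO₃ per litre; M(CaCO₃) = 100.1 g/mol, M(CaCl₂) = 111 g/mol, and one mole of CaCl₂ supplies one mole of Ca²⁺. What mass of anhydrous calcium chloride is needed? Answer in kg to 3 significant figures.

(a) 152 kg; (b) 42.6 kg

(a) Volume: 159,000 US gal × 3.785 L/gal = 601,815 L.
(a) Alkalinity to neutralize: (177 − 72) = 105 mg/L as CaCO₃ × 601,815 L = 63,190 g as CaCO₃.
(a) Equivalents of H⁺ required: 63,190 ÷ 50 g/eq = 1264 eq = 1264 mol NaHSO₄.
(a) Mass of NaHSO₄: 1264 × 120.1 = 151,800 g.

(b) Hardness to add: (235 − 183) = 52 mg/L as CaCO₃ × 739,000 L = 38,430 g as CaCO₃.
(b) Moles of Ca²⁺ (1 mol Ca²⁺ ≡ 1 mol CaCO₃): 38,430 / 100.1 g/mol = 383.9 mol.
(b) Mass of CaCl₂: 383.9 × 111 = 42,610 g.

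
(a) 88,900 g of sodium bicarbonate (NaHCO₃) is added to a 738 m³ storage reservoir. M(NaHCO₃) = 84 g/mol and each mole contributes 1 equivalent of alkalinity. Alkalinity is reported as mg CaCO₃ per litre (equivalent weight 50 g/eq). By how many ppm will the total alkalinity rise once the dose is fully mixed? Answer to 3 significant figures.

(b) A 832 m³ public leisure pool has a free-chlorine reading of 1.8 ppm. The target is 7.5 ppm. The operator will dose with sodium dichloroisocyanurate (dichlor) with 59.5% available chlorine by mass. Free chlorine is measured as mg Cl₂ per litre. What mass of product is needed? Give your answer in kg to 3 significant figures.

(a) Volume: 738 m³ = 738,000 L.
(a) Moles of NaHCO₃: 88,900 g ÷ 84 g/mol = 1058 mol → 1058 eq of alkalinity.
(a) As CaCO₃: 1058 eq × 50 g/eq = 52,920 g.
(a) Rise: 52,920 g / 738,000 L × 1000 = 71.7 mg/L.

(b) Volume: 832 m³ = 832,000 L.
(b) Chlorine deficit: 7.5 − 1.8 = 5.7 ppm = 5.7 mg/L as Cl₂.
(b) Cl₂ equivalent needed: 5.7 mg/L × 832,000 L = 4,742,000 mg = 4742 g.
(b) Product at 59.5% available chlorine: 4742 / 0.595 = 7970 g.

(a) 71.7 ppm; (b) 7.97 kg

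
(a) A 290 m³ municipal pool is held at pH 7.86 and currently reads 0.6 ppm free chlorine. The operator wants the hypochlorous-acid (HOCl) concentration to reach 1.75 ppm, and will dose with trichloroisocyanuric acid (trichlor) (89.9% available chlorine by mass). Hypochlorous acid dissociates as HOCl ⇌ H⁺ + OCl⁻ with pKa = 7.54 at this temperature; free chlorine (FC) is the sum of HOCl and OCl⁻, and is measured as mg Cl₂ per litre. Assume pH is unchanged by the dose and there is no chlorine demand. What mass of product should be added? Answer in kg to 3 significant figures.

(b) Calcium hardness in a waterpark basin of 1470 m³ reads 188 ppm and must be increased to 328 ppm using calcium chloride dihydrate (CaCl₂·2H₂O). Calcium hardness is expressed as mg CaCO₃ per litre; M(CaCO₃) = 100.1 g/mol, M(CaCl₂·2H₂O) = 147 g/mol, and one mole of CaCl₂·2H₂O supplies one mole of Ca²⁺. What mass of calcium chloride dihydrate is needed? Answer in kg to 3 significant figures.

(a) 1.55 kg; (b) 302 kg

(a) Volume: 290 m³ = 290,000 L.
(a) [OCl⁻]/[HOCl] = 10^(pH − pKa) = 10^(7.86 − 7.54) = 2.089; fraction as HOCl = 1/(1 + 2.089) = 0.3237.
(a) Free chlorine required for 1.75 ppm HOCl: 1.75 / 0.3237 = 5.406 ppm.
(a) FC to add: 5.406 − 0.6 = 4.806 mg/L as Cl₂.
(a) Cl₂ equivalent: 4.806 mg/L × 290,000 L = 1394 g.
(a) Product at 89.9% available Cl: 1394 / 0.899 = 1550 g.

(b) Volume: 1470 m³ = 1,470,000 L.
(b) Hardness to add: (328 − 188) = 140 mg/L as CaCO₃ × 1,470,000 L = 205,800 g as CaCO₃.
(b) Moles of Ca²⁺ (1 mol Ca²⁺ ≡ 1 mol CaCO₃): 205,800 / 100.1 g/mol = 2056 mol.
(b) Mass of CaCl₂·2H₂O: 2056 × 147 = 302,200 g.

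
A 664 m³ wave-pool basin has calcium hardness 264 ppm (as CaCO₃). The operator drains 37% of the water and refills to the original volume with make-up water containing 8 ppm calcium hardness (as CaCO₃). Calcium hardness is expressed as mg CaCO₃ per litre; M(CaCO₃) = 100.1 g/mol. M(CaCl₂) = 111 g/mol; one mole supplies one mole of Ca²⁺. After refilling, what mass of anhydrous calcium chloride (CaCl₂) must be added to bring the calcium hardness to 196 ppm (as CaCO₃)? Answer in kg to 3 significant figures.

19.7 kg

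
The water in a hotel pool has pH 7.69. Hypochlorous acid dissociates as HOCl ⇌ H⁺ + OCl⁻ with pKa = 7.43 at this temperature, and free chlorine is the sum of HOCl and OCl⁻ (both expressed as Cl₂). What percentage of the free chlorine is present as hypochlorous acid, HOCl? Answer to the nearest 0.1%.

35.5%

[OCl⁻]/[HOCl] = 10^(pH − pKa) = 10^(7.69 − 7.43) = 10^0.26 = 1.82.
Fraction as HOCl = 1 / (1 + 1.82) = 0.3546.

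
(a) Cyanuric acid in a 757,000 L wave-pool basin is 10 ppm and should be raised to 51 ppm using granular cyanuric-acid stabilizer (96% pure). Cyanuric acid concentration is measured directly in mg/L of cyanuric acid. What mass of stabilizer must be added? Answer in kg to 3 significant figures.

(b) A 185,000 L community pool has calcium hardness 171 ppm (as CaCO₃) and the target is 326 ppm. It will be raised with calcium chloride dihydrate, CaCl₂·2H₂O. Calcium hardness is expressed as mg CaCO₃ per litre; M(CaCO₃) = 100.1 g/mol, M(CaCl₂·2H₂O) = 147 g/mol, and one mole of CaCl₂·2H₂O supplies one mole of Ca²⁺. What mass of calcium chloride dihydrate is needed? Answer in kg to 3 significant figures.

(a) CYA to add: (51 − 10) = 41 mg/L × 757,000 L = 31,040 g cyanuric acid.
(a) At 96% purity: 31,040 / 0.96 = 32,330 g product.

(b) Hardness to add: (326 − 171) = 155 mg/L as CaCO₃ × 185,000 L = 28,680 g as CaCO₃.
(b) Moles of Ca²⁺ (1 mol Ca²⁺ ≡ 1 mol CaCO₃): 28,680 / 100.1 g/mol = 286.5 mol.
(b) Mass of CaCl₂·2H₂O: 286.5 × 147 = 42,110 g.

(a) 32.3 kg; (b) 42.1 kg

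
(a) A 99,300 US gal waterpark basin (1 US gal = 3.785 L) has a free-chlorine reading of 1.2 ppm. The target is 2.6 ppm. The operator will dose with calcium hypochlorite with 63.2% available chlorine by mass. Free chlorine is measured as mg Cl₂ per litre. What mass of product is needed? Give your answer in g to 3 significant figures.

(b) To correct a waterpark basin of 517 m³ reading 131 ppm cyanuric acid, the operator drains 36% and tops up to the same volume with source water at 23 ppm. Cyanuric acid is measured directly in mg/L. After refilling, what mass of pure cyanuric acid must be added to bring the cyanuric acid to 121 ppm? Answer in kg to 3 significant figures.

(a) 833 g; (b) 14.9 kg

(a) Volume: 99,300 US gal × 3.785 L/gal = 375,850 L.
(a) Chlorine deficit: 2.6 − 1.2 = 1.4 ppm = 1.4 mg/L as Cl₂.
(a) Cl₂ equivalent needed: 1.4 mg/L × 375,850 L = 526,200 mg = 526.2 g.
(a) Product at 63.2% available chlorine: 526.2 / 0.632 = 832.6 g.

(b) Volume: 517 m³ = 517,000 L.
(b) After draining 36% and refilling: 131 × 0.64 + 23 × 0.36 = 92.12 ppm.
(b) Deficit to target: 121 − 92.12 = 28.88 mg/L.
(b) Mass: 28.88 mg/L × 517,000 L = 14,930 g cyanuric acid.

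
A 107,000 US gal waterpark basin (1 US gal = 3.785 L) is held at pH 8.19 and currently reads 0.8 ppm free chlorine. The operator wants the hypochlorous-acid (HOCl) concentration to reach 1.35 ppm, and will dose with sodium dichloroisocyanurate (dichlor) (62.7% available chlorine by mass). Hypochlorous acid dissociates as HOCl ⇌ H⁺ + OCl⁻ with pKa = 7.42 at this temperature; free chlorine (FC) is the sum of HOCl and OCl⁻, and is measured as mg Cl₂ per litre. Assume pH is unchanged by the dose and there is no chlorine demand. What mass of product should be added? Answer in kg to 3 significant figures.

Volume: 107,000 US gal × 3.785 L/gal = 404,995 L.
[OCl⁻]/[HOCl] = 10^(pH − pKa) = 10^(8.19 − 7.42) = 5.888; fraction as HOCl = 1/(1 + 5.888) = 0.1452.
Free chlorine required for 1.35 ppm HOCl: 1.35 / 0.1452 = 9.299 ppm.
FC to add: 9.299 − 0.8 = 8.499 mg/L as Cl₂.
Cl₂ equivalent: 8.499 mg/L × 404,995 L = 3442 g.
Product at 62.7% available Cl: 3442 / 0.627 = 5490 g.

5.49 kg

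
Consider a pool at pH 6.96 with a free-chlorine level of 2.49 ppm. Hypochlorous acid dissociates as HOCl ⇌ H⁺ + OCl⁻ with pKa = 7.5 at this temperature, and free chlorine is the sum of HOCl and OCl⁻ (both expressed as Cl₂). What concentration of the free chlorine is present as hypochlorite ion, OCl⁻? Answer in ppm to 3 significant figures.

0.557 ppm

[OCl⁻]/[HOCl] = 10^(pH − pKa) = 10^(6.96 − 7.5) = 10^-0.54 = 0.2884.
Fraction as HOCl = 1 / (1 + 0.2884) = 0.7762.
OCl⁻ = (1 − 0.7762) × 2.49 ppm = 0.5574 ppm.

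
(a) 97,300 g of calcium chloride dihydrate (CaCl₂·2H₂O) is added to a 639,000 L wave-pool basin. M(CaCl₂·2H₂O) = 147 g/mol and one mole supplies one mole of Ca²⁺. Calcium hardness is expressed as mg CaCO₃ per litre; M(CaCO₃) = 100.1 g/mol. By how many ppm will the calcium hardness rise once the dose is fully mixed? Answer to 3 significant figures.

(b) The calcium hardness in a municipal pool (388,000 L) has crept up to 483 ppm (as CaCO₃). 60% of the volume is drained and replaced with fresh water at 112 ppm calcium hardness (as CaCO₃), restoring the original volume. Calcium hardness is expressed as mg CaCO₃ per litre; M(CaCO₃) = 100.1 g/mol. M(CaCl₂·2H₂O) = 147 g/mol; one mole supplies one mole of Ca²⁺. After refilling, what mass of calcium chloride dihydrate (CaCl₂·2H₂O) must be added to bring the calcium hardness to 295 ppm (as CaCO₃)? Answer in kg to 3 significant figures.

(a) Moles of Ca²⁺: 97,300 g ÷ 147 g/mol = 661.9 mol.
(a) As CaCO₃: 661.9 mol × 100.1 g/mol = 66,260 g.
(a) Rise: 66,260 g / 639,000 L × 1000 = 103.7 mg/L.

(b) After draining 60% and refilling: 483 × 0.40 + 112 × 0.60 = 260.4 ppm.
(b) Deficit to target: 295 − 260.4 = 34.6 mg/L.
(b) As CaCO₃: 34.6 mg/L × 388,000 L = 13,420 g; ÷ 100.1 = 134.1 mol Ca²⁺.
(b) Mass: 134.1 × 147 = 19,710 g.

(a) 104 ppm; (b) 19.7 kg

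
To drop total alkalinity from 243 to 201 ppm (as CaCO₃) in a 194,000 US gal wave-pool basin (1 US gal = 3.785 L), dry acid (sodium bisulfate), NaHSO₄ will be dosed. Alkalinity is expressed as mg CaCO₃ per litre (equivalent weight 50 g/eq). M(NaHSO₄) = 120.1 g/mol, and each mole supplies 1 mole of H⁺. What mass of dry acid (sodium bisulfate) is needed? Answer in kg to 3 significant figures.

Volume: 194,000 US gal × 3.785 L/gal = 734,290 L.
Alkalinity to neutralize: (243 − 201) = 42 mg/L as CaCO₃ × 734,290 L = 30,840 g as CaCO₃.
Equivalents of H⁺ required: 30,840 ÷ 50 g/eq = 616.8 eq = 616.8 mol NaHSO₄.
Mass of NaHSO₄: 616.8 × 120.1 = 74,080 g.

74.1 kg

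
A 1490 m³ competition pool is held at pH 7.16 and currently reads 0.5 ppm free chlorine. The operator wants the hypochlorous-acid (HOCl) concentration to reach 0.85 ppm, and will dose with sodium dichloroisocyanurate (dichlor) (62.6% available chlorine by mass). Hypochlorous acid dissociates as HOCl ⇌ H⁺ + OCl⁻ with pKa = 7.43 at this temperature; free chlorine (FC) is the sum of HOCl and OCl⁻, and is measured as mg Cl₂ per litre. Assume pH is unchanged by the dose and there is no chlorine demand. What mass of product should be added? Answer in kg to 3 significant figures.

Volume: 1490 m³ = 1,490,000 L.
[OCl⁻]/[HOCl] = 10^(pH − pKa) = 10^(7.16 − 7.43) = 0.537; fraction as HOCl = 1/(1 + 0.537) = 0.6506.
Free chlorine required for 0.85 ppm HOCl: 0.85 / 0.6506 = 1.306 ppm.
FC to add: 1.306 − 0.5 = 0.8065 mg/L as Cl₂.
Cl₂ equivalent: 0.8065 mg/L × 1,490,000 L = 1202 g.
Product at 62.6% available Cl: 1202 / 0.626 = 1920 g.

1.92 kg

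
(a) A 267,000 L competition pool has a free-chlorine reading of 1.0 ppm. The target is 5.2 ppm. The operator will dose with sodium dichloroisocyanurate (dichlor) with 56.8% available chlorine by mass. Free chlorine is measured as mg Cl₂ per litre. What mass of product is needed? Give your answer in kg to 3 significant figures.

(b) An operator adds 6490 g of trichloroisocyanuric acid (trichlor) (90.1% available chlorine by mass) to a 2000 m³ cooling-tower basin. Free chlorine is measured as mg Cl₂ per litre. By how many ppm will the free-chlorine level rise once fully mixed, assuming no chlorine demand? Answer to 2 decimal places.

(a) Chlorine deficit: 5.2 − 1.0 = 4.2 ppm = 4.2 mg/L as Cl₂.
(a) Cl₂ equivalent needed: 4.2 mg/L × 267,000 L = 1,121,000 mg = 1121 g.
(a) Product at 56.8% available chlorine: 1121 / 0.568 = 1974 g.

(b) Volume: 2000 m³ = 2,000,000 L.
(b) Available chlorine delivered: 6490 g × 0.901 = 5847 g as Cl₂.
(b) Concentration rise: 5847 g / 2,000,000 L = 2.924 mg/L = 2.92 ppm.

(a) 1.97 kg; (b) 2.92 ppm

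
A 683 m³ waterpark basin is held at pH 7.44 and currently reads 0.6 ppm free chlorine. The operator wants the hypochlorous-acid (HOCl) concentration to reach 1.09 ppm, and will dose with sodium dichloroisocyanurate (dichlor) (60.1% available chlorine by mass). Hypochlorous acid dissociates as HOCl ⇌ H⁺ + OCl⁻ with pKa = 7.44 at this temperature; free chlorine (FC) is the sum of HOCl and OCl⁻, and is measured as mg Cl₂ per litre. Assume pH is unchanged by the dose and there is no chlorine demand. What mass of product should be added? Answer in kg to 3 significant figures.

1.80 kg

Volume: 683 m³ = 683,000 L.
[OCl⁻]/[HOCl] = 10^(pH − pKa) = 10^(7.44 − 7.44) = 1; fraction as HOCl = 1/(1 + 1) = 0.5.
Free chlorine required for 1.09 ppm HOCl: 1.09 / 0.5 = 2.18 ppm.
FC to add: 2.18 − 0.6 = 1.58 mg/L as Cl₂.
Cl₂ equivalent: 1.58 mg/L × 683,000 L = 1079 g.
Product at 60.1% available Cl: 1079 / 0.601 = 1796 g.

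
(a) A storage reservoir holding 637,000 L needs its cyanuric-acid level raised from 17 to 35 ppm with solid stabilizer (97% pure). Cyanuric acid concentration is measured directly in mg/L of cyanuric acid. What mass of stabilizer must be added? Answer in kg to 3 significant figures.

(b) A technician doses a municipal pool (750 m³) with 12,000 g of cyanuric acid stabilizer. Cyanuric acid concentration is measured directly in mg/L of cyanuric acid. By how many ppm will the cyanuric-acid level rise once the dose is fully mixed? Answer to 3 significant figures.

(a) CYA to add: (35 − 17) = 18 mg/L × 637,000 L = 11,470 g cyanuric acid.
(a) At 97% purity: 11,470 / 0.97 = 11,820 g product.

(b) Volume: 750 m³ = 750,000 L.
(b) Rise: 12,000 g / 750,000 L × 1000 = 16 mg/L.

(a) 11.8 kg; (b) 16.0 ppm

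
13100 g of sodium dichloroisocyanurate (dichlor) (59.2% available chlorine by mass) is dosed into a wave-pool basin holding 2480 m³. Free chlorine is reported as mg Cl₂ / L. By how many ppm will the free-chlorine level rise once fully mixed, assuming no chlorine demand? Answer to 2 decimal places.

3.13 ppm

Volume: 2480 m³ = 2,480,000 L.
Available chlorine delivered: 13,100 g × 0.592 = 7755 g as Cl₂.
Concentration rise: 7755 g / 2,480,000 L = 3.127 mg/L = 3.13 ppm.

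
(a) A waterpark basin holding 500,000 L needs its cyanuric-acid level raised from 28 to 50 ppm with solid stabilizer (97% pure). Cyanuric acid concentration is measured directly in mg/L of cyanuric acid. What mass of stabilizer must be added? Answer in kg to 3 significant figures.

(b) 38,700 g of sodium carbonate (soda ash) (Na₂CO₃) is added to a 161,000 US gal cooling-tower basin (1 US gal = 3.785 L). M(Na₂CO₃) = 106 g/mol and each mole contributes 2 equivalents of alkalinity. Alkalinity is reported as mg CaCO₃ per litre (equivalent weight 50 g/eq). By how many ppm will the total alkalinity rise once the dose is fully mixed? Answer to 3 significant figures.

(a) CYA to add: (50 − 28) = 22 mg/L × 500,000 L = 11,000 g cyanuric acid.
(a) At 97% purity: 11,000 / 0.97 = 11,340 g product.

(b) Volume: 161,000 US gal × 3.785 L/gal = 609,385 L.
(b) Moles of Na₂CO₃: 38,700 g ÷ 106 g/mol = 365.1 mol → 730.2 eq of alkalinity.
(b) As CaCO₃: 730.2 eq × 50 g/eq = 36,510 g.
(b) Rise: 36,510 g / 609,385 L × 1000 = 59.91 mg/L.

(a) 11.3 kg; (b) 59.9 ppm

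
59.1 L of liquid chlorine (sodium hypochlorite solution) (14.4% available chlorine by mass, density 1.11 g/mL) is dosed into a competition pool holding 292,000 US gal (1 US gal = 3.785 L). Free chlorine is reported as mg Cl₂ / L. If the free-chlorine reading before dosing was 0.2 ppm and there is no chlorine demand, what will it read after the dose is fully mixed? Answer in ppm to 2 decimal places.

Volume: 292,000 US gal × 3.785 L/gal = 1,105,220 L.
Mass of solution: 59.1 L × 1000 mL/L × 1.11 g/mL = 65,600 g.
Available chlorine delivered: 65,600 g × 0.144 = 9447 g as Cl₂.
Concentration rise: 9447 g / 1,105,220 L = 8.547 mg/L = 8.55 ppm.
Final FC: 0.2 + 8.55 = 8.75 ppm.

8.75 ppm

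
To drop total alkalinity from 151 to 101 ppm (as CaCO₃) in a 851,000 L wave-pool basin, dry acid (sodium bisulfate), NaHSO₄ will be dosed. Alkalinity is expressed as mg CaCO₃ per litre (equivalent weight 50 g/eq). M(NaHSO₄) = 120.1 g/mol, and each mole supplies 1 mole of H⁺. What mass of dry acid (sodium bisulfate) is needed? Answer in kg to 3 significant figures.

Alkalinity to neutralize: (151 − 101) = 50 mg/L as CaCO₃ × 851,000 L = 42,550 g as CaCO₃.
Equivalents of H⁺ required: 42,550 ÷ 50 g/eq = 851 eq = 851 mol NaHSO₄.
Mass of NaHSO₄: 851 × 120.1 = 102,200 g.

102 kg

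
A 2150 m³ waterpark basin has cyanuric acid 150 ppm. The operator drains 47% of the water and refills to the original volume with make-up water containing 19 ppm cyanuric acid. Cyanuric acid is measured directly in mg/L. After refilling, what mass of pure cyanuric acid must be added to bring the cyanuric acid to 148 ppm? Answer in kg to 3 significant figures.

Volume: 2150 m³ = 2,150,000 L.
After draining 47% and refilling: 150 × 0.53 + 19 × 0.47 = 88.43 ppm.
Deficit to target: 148 − 88.43 = 59.57 mg/L.
Mass: 59.57 mg/L × 2,150,000 L = 128,100 g cyanuric acid.

128 kg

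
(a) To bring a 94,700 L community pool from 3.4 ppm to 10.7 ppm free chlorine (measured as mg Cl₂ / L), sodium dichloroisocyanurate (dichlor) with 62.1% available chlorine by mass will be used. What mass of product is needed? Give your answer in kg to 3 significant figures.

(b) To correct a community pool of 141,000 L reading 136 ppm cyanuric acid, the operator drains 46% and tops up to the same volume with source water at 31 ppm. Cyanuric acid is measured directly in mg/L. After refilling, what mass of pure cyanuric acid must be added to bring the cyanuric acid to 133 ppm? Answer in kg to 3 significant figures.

(a) Chlorine deficit: 10.7 − 3.4 = 7.3 ppm = 7.3 mg/L as Cl₂.
(a) Cl₂ equivalent needed: 7.3 mg/L × 94,700 L = 691,300 mg = 691.3 g.
(a) Product at 62.1% available chlorine: 691.3 / 0.621 = 1113 g.

(b) After draining 46% and refilling: 136 × 0.54 + 31 × 0.46 = 87.7 ppm.
(b) Deficit to target: 133 − 87.7 = 45.3 mg/L.
(b) Mass: 45.3 mg/L × 141,000 L = 6387 g cyanuric acid.

(a) 1.11 kg; (b) 6.39 kg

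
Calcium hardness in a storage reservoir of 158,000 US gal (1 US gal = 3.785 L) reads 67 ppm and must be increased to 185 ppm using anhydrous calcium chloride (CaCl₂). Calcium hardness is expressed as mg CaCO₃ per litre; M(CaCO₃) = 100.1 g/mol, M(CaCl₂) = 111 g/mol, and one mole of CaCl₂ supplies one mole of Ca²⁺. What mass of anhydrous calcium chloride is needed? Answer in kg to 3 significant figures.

78.3 kg

Volume: 158,000 US gal × 3.785 L/gal = 598,030 L.
Hardness to add: (185 − 67) = 118 mg/L as CaCO₃ × 598,030 L = 70,570 g as CaCO₃.
Moles of Ca²⁺ (1 mol Ca²⁺ ≡ 1 mol CaCO₃): 70,570 / 100.1 g/mol = 705 mol.
Mass of CaCl₂: 705 × 111 = 78,250 g.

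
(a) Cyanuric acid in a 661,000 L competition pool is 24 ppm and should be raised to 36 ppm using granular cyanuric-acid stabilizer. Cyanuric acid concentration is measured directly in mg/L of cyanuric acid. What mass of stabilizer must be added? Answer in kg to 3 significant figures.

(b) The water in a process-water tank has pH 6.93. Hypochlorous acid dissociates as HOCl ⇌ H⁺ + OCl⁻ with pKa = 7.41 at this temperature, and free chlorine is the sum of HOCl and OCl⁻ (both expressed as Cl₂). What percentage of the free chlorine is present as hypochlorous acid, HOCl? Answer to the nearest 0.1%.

(a) 7.93 kg; (b) 75.1%

(a) CYA to add: (36 − 24) = 12 mg/L × 661,000 L = 7932 g cyanuric acid.

(b) [OCl⁻]/[HOCl] = 10^(pH − pKa) = 10^(6.93 − 7.41) = 10^-0.48 = 0.3311.
(b) Fraction as HOCl = 1 / (1 + 0.3311) = 0.7512.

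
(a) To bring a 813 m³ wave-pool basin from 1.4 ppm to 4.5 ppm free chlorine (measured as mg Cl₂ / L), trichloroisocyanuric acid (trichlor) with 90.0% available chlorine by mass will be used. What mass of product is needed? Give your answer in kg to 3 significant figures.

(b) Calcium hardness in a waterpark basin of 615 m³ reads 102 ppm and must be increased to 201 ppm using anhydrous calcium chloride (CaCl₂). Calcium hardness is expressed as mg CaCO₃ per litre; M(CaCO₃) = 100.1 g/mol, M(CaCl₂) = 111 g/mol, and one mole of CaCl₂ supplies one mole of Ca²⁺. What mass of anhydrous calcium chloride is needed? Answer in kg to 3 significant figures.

(a) Volume: 813 m³ = 813,000 L.
(a) Chlorine deficit: 4.5 − 1.4 = 3.1 ppm = 3.1 mg/L as Cl₂.
(a) Cl₂ equivalent needed: 3.1 mg/L × 813,000 L = 2,520,000 mg = 2520 g.
(a) Product at 90.0% available chlorine: 2520 / 0.9 = 2800 g.

(b) Volume: 615 m³ = 615,000 L.
(b) Hardness to add: (201 − 102) = 99 mg/L as CaCO₃ × 615,000 L = 60,880 g as CaCO₃.
(b) Moles of Ca²⁺ (1 mol Ca²⁺ ≡ 1 mol CaCO₃): 60,880 / 100.1 g/mol = 608.2 mol.
(b) Mass of CaCl₂: 608.2 × 111 = 67,510 g.

(a) 2.80 kg; (b) 67.5 kg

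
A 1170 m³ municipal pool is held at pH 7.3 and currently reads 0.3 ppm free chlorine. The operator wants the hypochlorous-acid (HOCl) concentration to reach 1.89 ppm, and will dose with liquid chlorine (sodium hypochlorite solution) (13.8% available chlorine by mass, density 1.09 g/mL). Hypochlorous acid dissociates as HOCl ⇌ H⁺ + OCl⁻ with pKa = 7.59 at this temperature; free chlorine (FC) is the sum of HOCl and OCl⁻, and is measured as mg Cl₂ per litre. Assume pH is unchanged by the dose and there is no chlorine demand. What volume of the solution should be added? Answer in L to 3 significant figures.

19.9 L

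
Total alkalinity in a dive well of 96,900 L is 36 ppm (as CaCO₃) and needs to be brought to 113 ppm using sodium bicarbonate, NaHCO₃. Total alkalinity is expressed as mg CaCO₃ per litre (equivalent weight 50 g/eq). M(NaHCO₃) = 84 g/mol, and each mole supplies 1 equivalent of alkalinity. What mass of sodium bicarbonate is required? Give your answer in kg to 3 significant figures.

12.5 kg

Alkalinity to add: (113 − 36) = 77 mg/L as CaCO₃ × 96,900 L = 7461 g as CaCO₃.
Equivalents: 7461 g ÷ 50 g/eq = 149.2 eq.
NaHCO₃ supplies 1 eq per mole → 149.2 mol.
Mass: 149.2 mol × 84 g/mol = 12,530 g.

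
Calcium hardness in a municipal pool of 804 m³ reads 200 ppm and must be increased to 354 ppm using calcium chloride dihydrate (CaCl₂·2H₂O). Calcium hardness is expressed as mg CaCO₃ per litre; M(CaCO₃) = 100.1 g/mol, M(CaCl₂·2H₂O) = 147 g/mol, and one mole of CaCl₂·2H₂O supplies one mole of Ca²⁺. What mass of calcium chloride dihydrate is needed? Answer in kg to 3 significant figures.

Volume: 804 m³ = 804,000 L.
Hardness to add: (354 − 200) = 154 mg/L as CaCO₃ × 804,000 L = 123,800 g as CaCO₃.
Moles of Ca²⁺ (1 mol Ca²⁺ ≡ 1 mol CaCO₃): 123,800 / 100.1 g/mol = 1237 mol.
Mass of CaCl₂·2H₂O: 1237 × 147 = 181,800 g.

182 kg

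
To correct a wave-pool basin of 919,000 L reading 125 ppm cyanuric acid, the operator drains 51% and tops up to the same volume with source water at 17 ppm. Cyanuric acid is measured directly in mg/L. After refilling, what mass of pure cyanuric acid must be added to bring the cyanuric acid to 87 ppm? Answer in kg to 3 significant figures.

After draining 51% and refilling: 125 × 0.49 + 17 × 0.51 = 69.92 ppm.
Deficit to target: 87 − 69.92 = 17.08 mg/L.
Mass: 17.08 mg/L × 919,000 L = 15,700 g cyanuric acid.

15.7 kg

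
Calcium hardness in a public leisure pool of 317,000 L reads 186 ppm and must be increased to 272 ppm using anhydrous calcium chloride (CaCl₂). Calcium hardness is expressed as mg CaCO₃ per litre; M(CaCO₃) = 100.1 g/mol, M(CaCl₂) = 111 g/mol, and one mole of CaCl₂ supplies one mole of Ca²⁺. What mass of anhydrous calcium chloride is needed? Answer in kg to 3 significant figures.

30.2 kg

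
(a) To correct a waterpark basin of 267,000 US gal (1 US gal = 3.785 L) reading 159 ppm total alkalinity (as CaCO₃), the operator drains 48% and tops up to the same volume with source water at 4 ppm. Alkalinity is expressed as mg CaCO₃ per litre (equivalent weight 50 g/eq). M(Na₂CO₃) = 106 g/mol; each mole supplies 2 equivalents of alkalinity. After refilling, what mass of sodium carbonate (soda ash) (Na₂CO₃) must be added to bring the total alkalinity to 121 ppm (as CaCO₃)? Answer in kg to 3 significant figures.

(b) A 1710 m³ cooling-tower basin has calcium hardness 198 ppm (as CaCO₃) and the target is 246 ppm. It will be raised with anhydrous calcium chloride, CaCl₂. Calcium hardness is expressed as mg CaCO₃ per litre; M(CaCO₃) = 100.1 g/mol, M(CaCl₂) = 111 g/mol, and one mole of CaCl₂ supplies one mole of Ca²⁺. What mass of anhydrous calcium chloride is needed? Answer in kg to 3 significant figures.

(a) 39.0 kg; (b) 91.0 kg

(a) Volume: 267,000 US gal × 3.785 L/gal = 1,010,595 L.
(a) After draining 48% and refilling: 159 × 0.52 + 4 × 0.48 = 84.6 ppm.
(a) Deficit to target: 121 − 84.6 = 36.4 mg/L.
(a) As CaCO₃: 36.4 mg/L × 1,010,595 L = 36,790 g; ÷ 50 g/eq ÷ 2 = 367.9 mol Na₂CO₃.
(a) Mass: 367.9 × 106 = 38,990 g.

(b) Volume: 1710 m³ = 1,710,000 L.
(b) Hardness to add: (246 − 198) = 48 mg/L as CaCO₃ × 1,710,000 L = 82,080 g as CaCO₃.
(b) Moles of Ca²⁺ (1 mol Ca²⁺ ≡ 1 mol CaCO₃): 82,080 / 100.1 g/mol = 820 mol.
(b) Mass of CaCl₂: 820 × 111 = 91,020 g.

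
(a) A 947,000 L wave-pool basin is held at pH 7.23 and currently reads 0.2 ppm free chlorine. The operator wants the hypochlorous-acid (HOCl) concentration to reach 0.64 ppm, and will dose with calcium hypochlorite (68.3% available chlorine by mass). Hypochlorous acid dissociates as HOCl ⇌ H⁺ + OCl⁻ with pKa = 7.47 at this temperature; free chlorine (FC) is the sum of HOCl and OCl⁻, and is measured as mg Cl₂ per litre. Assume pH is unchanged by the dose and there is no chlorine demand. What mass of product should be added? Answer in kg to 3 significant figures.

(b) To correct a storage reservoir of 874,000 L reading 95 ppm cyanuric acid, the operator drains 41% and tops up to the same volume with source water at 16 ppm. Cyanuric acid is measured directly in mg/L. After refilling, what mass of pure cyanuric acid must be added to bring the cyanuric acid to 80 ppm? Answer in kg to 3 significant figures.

(a) 1.12 kg; (b) 15.2 kg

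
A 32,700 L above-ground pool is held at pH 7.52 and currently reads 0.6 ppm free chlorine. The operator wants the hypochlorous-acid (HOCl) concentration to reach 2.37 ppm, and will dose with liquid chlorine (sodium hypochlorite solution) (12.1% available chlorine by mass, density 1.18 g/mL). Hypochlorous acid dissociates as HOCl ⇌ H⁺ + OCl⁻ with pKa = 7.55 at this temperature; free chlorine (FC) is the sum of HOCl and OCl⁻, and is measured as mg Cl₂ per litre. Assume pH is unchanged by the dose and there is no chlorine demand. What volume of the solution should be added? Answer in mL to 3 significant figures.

[OCl⁻]/[HOCl] = 10^(pH − pKa) = 10^(7.52 − 7.55) = 0.9333; fraction as HOCl = 1/(1 + 0.9333) = 0.5173.
Free chlorine required for 2.37 ppm HOCl: 2.37 / 0.5173 = 4.582 ppm.
FC to add: 4.582 − 0.6 = 3.982 mg/L as Cl₂.
Cl₂ equivalent: 3.982 mg/L × 32,700 L = 130.2 g.
Product at 12.1% available Cl: 130.2 / 0.121 = 1076 g.
Volume: 1076 g ÷ 1.18 g/mL = 911.9 mL.

912 mL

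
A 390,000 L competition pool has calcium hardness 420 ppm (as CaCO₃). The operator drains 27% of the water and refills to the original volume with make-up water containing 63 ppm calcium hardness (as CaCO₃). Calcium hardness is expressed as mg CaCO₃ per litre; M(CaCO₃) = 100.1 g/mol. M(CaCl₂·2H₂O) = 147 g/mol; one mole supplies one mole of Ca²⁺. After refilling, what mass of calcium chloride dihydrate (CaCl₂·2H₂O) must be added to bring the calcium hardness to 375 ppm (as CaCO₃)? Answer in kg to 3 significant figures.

After draining 27% and refilling: 420 × 0.73 + 63 × 0.27 = 323.61 ppm.
Deficit to target: 375 − 323.61 = 51.39 mg/L.
As CaCO₃: 51.39 mg/L × 390,000 L = 20,040 g; ÷ 100.1 = 200.2 mol Ca²⁺.
Mass: 200.2 × 147 = 29,430 g.

29.4 kg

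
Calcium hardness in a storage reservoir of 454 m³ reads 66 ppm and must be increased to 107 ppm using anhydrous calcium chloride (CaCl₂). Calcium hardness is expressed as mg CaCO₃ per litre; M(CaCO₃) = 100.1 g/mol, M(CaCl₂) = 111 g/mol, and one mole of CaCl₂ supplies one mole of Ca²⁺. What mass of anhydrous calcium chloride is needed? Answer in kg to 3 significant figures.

20.6 kg

Volume: 454 m³ = 454,000 L.
Hardness to add: (107 − 66) = 41 mg/L as CaCO₃ × 454,000 L = 18,610 g as CaCO₃.
Moles of Ca²⁺ (1 mol Ca²⁺ ≡ 1 mol CaCO₃): 18,610 / 100.1 g/mol = 186 mol.
Mass of CaCl₂: 186 × 111 = 20,640 g.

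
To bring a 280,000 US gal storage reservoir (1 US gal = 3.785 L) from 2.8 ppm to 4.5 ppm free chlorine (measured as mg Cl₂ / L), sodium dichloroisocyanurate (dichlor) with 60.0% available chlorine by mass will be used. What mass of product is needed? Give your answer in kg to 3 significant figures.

3.00 kg

Volume: 280,000 US gal × 3.785 L/gal = 1,059,800 L.
Chlorine deficit: 4.5 − 2.8 = 1.7 ppm = 1.7 mg/L as Cl₂.
Cl₂ equivalent needed: 1.7 mg/L × 1,059,800 L = 1,802,000 mg = 1802 g.
Product at 60.0% available chlorine: 1802 / 0.6 = 3003 g.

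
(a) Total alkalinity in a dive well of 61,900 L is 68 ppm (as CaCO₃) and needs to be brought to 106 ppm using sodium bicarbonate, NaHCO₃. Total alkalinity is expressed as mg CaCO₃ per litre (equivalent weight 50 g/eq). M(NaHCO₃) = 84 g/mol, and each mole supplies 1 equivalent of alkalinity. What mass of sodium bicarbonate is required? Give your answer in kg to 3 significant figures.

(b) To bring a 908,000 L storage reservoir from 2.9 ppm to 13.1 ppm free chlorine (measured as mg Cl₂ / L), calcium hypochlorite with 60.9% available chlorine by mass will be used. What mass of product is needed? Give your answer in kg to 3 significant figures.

(a) 3.95 kg; (b) 15.2 kg

(a) Alkalinity to add: (106 − 68) = 38 mg/L as CaCO₃ × 61,900 L = 2352 g as CaCO₃.
(a) Equivalents: 2352 g ÷ 50 g/eq = 47.04 eq.
(a) NaHCO₃ supplies 1 eq per mole → 47.04 mol.
(a) Mass: 47.04 mol × 84 g/mol = 3952 g.

(b) Chlorine deficit: 13.1 − 2.9 = 10.2 ppm = 10.2 mg/L as Cl₂.
(b) Cl₂ equivalent needed: 10.2 mg/L × 908,000 L = 9,262,000 mg = 9262 g.
(b) Product at 60.9% available chlorine: 9262 / 0.609 = 15,210 g.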